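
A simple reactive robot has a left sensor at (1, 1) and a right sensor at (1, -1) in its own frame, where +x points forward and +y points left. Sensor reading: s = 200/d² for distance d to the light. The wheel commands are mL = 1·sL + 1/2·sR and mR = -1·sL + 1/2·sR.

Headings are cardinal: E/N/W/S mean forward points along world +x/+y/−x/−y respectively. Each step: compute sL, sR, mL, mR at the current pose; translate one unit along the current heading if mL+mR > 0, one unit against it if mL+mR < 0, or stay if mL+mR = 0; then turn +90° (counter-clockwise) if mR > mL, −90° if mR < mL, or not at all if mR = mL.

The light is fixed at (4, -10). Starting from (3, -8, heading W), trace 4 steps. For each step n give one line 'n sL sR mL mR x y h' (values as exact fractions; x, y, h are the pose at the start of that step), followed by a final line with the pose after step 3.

0 40 200/13 620/13 -420/13 3 -8 W
1 100/9 20 190/9 -10/9 2 -8 N
2 200/17 40 540/17 140/17 2 -7 E
3 50 25 125/2 -75/2 3 -7 S
final 3 -8 W

n=0: pose=(3,-8,W); sL=40, sR=200/13; mL=620/13, mR=-420/13; mL+mR=200/13 → advance +1; mR−mL=-80 → turn -1·90°
n=1: pose=(2,-8,N); sL=100/9, sR=20; mL=190/9, mR=-10/9; mL+mR=20 → advance +1; mR−mL=-200/9 → turn -1·90°
n=2: pose=(2,-7,E); sL=200/17, sR=40; mL=540/17, mR=140/17; mL+mR=40 → advance +1; mR−mL=-400/17 → turn -1·90°
n=3: pose=(3,-7,S); sL=50, sR=25; mL=125/2, mR=-75/2; mL+mR=25 → advance +1; mR−mL=-100 → turn -1·90°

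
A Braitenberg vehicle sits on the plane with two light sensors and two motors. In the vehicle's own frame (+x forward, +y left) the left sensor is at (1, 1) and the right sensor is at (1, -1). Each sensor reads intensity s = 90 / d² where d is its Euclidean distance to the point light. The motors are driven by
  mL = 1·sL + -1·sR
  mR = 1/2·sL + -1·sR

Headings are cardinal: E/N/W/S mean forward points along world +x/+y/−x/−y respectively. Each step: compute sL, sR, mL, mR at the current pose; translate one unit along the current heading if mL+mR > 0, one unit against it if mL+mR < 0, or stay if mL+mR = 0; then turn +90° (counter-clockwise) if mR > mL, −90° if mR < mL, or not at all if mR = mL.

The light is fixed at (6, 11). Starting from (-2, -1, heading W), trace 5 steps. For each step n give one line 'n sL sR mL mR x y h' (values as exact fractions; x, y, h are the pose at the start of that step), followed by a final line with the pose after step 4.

n=0: pose=(-2,-1,W); sL=9/25, sR=45/101; mL=-216/2525, mR=-1341/5050; mL+mR=-1773/5050 → advance -1; mR−mL=-9/50 → turn -1·90°
n=1: pose=(-1,-1,N); sL=18/37, sR=90/157; mL=-504/5809, mR=-1917/5809; mL+mR=-2421/5809 → advance -1; mR−mL=-9/37 → turn -1·90°
n=2: pose=(-1,-2,E); sL=1/2, sR=45/116; mL=13/116, mR=-4/29; mL+mR=-3/116 → advance -1; mR−mL=-1/4 → turn -1·90°
n=3: pose=(-2,-2,S); sL=18/49, sR=90/277; mL=576/13573, mR=-1917/13573; mL+mR=-1341/13573 → advance -1; mR−mL=-9/49 → turn -1·90°
n=4: pose=(-2,-1,W); sL=9/25, sR=45/101; mL=-216/2525, mR=-1341/5050; mL+mR=-1773/5050 → advance -1; mR−mL=-9/50 → turn -1·90°

0 9/25 45/101 -216/2525 -1341/5050 -2 -1 W
1 18/37 90/157 -504/5809 -1917/5809 -1 -1 N
2 1/2 45/116 13/116 -4/29 -1 -2 E
3 18/49 90/277 576/13573 -1917/13573 -2 -2 S
4 9/25 45/101 -216/2525 -1341/5050 -2 -1 W
final -1 -1 N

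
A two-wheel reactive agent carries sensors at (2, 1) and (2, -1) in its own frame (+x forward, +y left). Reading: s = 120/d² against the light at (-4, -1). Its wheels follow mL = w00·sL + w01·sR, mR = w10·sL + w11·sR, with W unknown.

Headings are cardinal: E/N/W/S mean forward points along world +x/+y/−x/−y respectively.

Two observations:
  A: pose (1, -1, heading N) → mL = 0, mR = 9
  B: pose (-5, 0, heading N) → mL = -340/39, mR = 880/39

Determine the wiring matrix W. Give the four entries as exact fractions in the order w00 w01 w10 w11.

1/2 -1 1 1

obs A: pose=(1,-1,N) → sL=6, sR=3, mL=0, mR=9
obs B: pose=(-5,0,N) → sL=120/13, sR=40/3, mL=-340/39, mR=880/39
sensor matrix S = [[6, 3], [120/13, 40/3]]; det S = 680/13
solve [mL_A; mL_B] = S·[w00; w01] and [mR_A; mR_B] = S·[w10; w11]:
  w00 = 1/2, w01 = -1, w10 = 1, w11 = 1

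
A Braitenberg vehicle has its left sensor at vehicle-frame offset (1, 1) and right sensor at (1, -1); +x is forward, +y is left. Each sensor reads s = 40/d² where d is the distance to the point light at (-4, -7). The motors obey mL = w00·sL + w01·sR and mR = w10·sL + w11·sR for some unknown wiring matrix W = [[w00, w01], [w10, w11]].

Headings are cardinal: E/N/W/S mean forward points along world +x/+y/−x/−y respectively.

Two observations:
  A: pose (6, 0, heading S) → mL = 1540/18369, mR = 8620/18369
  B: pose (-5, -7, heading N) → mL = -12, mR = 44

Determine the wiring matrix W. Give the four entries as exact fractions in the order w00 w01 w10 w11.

obs A: pose=(6,0,S) → sL=40/157, sR=40/117, mL=1540/18369, mR=8620/18369
obs B: pose=(-5,-7,N) → sL=8, sR=40, mL=-12, mR=44
sensor matrix S = [[40/157, 40/117], [8, 40]]; det S = 136960/18369
solve [mL_A; mL_B] = S·[w00; w01] and [mR_A; mR_B] = S·[w10; w11]:
  w00 = 1, w01 = -1/2, w10 = 1/2, w11 = 1

1 -1/2 1/2 1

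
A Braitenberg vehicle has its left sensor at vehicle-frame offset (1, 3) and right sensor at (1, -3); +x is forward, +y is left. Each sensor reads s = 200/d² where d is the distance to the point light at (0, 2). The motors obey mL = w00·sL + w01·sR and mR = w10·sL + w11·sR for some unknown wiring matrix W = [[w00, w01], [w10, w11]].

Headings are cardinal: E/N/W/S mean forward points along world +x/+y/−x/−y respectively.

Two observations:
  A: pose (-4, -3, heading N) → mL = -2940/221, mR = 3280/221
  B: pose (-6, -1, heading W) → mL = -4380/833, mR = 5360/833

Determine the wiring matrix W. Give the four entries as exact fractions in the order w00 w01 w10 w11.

obs A: pose=(-4,-3,N) → sL=40/13, sR=200/17, mL=-2940/221, mR=3280/221
obs B: pose=(-6,-1,W) → sL=40/17, sR=200/49, mL=-4380/833, mR=5360/833
sensor matrix S = [[40/13, 200/17], [40/17, 200/49]]; det S = -2784000/184093
solve [mL_A; mL_B] = S·[w00; w01] and [mR_A; mR_B] = S·[w10; w11]:
  w00 = -1/2, w01 = -1, w10 = 1, w11 = 1

-1/2 -1 1 1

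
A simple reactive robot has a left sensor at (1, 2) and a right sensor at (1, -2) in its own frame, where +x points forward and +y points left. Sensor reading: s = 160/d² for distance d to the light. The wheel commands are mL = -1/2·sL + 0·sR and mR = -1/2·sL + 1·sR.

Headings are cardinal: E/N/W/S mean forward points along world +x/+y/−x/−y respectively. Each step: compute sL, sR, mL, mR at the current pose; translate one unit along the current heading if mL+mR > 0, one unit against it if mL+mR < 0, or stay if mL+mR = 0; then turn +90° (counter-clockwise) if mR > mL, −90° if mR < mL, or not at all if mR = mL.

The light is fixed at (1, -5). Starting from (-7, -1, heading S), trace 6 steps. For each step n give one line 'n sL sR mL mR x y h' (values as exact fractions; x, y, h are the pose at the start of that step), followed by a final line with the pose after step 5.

0 32/9 160/109 -16/9 -304/981 -7 -1 S
1 80/49 80/29 -40/49 2760/1421 -7 0 E
2 160/117 160/61 -80/117 13840/7137 -6 0 N
3 2 5/4 -1 1/4 -6 1 W
4 160/41 160/89 -80/41 -560/3649 -5 1 S
5 80/53 16/5 -40/53 648/265 -5 2 E
final -4 2 N

n=0: pose=(-7,-1,S); sL=32/9, sR=160/109; mL=-16/9, mR=-304/981; mL+mR=-2048/981 → advance -1; mR−mL=160/109 → turn +1·90°
n=1: pose=(-7,0,E); sL=80/49, sR=80/29; mL=-40/49, mR=2760/1421; mL+mR=1600/1421 → advance +1; mR−mL=80/29 → turn +1·90°
n=2: pose=(-6,0,N); sL=160/117, sR=160/61; mL=-80/117, mR=13840/7137; mL+mR=8960/7137 → advance +1; mR−mL=160/61 → turn +1·90°
n=3: pose=(-6,1,W); sL=2, sR=5/4; mL=-1, mR=1/4; mL+mR=-3/4 → advance -1; mR−mL=5/4 → turn +1·90°
n=4: pose=(-5,1,S); sL=160/41, sR=160/89; mL=-80/41, mR=-560/3649; mL+mR=-7680/3649 → advance -1; mR−mL=160/89 → turn +1·90°
n=5: pose=(-5,2,E); sL=80/53, sR=16/5; mL=-40/53, mR=648/265; mL+mR=448/265 → advance +1; mR−mL=16/5 → turn +1·90°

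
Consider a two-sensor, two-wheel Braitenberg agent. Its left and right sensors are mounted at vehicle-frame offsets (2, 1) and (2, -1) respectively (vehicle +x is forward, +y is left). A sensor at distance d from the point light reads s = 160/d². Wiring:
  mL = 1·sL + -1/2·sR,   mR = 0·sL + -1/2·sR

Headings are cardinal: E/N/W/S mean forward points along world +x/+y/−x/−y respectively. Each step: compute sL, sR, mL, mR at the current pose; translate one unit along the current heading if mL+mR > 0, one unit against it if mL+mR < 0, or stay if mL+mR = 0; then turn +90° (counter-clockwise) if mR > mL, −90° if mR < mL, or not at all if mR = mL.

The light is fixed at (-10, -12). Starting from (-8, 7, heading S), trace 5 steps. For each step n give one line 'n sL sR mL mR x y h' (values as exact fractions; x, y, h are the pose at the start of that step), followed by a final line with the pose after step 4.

n=0: pose=(-8,7,S); sL=80/149, sR=16/29; mL=1128/4321, mR=-8/29; mL+mR=-64/4321 → advance -1; mR−mL=-80/149 → turn -1·90°
n=1: pose=(-8,8,W); sL=160/361, sR=160/441; mL=41680/159201, mR=-80/441; mL+mR=12800/159201 → advance +1; mR−mL=-160/361 → turn -1·90°
n=2: pose=(-9,8,N); sL=40/121, sR=20/61; mL=1230/7381, mR=-10/61; mL+mR=20/7381 → advance +1; mR−mL=-40/121 → turn -1·90°
n=3: pose=(-9,9,E); sL=160/493, sR=160/409; mL=26000/201637, mR=-80/409; mL+mR=-13440/201637 → advance -1; mR−mL=-160/493 → turn -1·90°
n=4: pose=(-10,9,S); sL=80/181, sR=80/181; mL=40/181, mR=-40/181; mL+mR=0 → advance +0; mR−mL=-80/181 → turn -1·90°

0 80/149 16/29 1128/4321 -8/29 -8 7 S
1 160/361 160/441 41680/159201 -80/441 -8 8 W
2 40/121 20/61 1230/7381 -10/61 -9 8 N
3 160/493 160/409 26000/201637 -80/409 -9 9 E
4 80/181 80/181 40/181 -40/181 -10 9 S
final -10 9 W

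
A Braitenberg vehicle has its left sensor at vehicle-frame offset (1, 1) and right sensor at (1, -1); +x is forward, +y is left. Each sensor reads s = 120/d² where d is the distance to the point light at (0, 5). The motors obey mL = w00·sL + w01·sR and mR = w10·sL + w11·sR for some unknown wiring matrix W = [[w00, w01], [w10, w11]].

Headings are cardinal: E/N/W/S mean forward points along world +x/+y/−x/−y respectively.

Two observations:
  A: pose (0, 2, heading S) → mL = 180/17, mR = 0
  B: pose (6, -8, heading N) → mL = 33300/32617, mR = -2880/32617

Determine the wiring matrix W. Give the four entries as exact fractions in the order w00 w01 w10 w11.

1 1/2 -1 1

obs A: pose=(0,2,S) → sL=120/17, sR=120/17, mL=180/17, mR=0
obs B: pose=(6,-8,N) → sL=120/169, sR=120/193, mL=33300/32617, mR=-2880/32617
sensor matrix S = [[120/17, 120/17], [120/169, 120/193]]; det S = -345600/554489
solve [mL_A; mL_B] = S·[w00; w01] and [mR_A; mR_B] = S·[w10; w11]:
  w00 = 1, w01 = 1/2, w10 = -1, w11 = 1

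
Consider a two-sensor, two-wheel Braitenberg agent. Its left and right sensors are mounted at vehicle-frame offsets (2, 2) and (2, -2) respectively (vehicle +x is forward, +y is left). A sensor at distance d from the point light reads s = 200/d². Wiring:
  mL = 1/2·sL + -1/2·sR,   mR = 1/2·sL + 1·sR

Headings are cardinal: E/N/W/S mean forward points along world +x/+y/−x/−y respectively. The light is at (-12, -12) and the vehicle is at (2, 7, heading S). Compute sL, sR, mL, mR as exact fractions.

40/109 200/433 -2240/47197 30460/47197

left sensor world pos  = (4, 5); dL² = 545
right sensor world pos = (0, 5); dR² = 433
sL = 200/545 = 40/109
sR = 200/433 = 200/433
mL = 1/2·sL + -1/2·sR = -2240/47197
mR = 1/2·sL + 1·sR = 30460/47197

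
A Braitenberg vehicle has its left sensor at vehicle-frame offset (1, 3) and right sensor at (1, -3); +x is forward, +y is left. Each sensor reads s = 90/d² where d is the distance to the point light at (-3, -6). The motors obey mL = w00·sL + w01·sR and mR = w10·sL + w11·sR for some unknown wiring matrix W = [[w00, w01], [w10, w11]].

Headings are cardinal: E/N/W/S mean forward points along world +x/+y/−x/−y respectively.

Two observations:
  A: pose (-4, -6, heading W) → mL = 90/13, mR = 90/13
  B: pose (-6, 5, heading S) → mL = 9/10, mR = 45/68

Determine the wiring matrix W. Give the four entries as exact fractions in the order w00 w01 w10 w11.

1 0 0 1

obs A: pose=(-4,-6,W) → sL=90/13, sR=90/13, mL=90/13, mR=90/13
obs B: pose=(-6,5,S) → sL=9/10, sR=45/68, mL=9/10, mR=45/68
sensor matrix S = [[90/13, 90/13], [9/10, 45/68]]; det S = -729/442
solve [mL_A; mL_B] = S·[w00; w01] and [mR_A; mR_B] = S·[w10; w11]:
  w00 = 1, w01 = 0, w10 = 0, w11 = 1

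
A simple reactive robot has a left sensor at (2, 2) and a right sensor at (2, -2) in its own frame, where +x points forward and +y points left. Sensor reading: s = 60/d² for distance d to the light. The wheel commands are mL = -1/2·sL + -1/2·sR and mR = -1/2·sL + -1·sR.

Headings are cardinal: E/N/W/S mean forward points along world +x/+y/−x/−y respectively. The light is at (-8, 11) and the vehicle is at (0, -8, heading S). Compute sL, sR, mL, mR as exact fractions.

left sensor world pos  = (2, -10); dL² = 541
right sensor world pos = (-2, -10); dR² = 477
sL = 60/541 = 60/541
sR = 60/477 = 20/159
mL = -1/2·sL + -1/2·sR = -10180/86019
mR = -1/2·sL + -1·sR = -15590/86019

60/541 20/159 -10180/86019 -15590/86019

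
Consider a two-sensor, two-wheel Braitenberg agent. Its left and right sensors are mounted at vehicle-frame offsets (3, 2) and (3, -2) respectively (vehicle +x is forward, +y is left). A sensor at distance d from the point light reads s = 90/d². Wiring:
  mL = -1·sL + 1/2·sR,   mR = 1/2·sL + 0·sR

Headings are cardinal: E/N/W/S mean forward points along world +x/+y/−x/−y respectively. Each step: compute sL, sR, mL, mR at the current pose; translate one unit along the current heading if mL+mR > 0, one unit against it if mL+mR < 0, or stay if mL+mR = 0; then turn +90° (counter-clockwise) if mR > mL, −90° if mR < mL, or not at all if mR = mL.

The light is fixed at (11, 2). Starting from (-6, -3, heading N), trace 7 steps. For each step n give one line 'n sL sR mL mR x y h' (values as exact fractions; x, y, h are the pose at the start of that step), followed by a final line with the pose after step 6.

n=0: pose=(-6,-3,N); sL=18/73, sR=90/229; mL=-837/16717, mR=9/73; mL+mR=1224/16717 → advance +1; mR−mL=2898/16717 → turn +1·90°
n=1: pose=(-6,-2,W); sL=45/218, sR=45/202; mL=-4185/44036, mR=45/436; mL+mR=90/11009 → advance +1; mR−mL=4365/22018 → turn +1·90°
n=2: pose=(-7,-2,S); sL=18/61, sR=90/449; mL=-5337/27389, mR=9/61; mL+mR=-1296/27389 → advance -1; mR−mL=9378/27389 → turn +1·90°
n=3: pose=(-7,-1,E); sL=45/113, sR=9/25; mL=-1233/5650, mR=45/226; mL+mR=-54/2825 → advance -1; mR−mL=1179/2825 → turn +1·90°
n=4: pose=(-8,-1,N); sL=10/49, sR=90/289; mL=-685/14161, mR=5/49; mL+mR=760/14161 → advance +1; mR−mL=2130/14161 → turn +1·90°
n=5: pose=(-8,0,W); sL=9/50, sR=45/242; mL=-1053/12100, mR=9/100; mL+mR=9/3025 → advance +1; mR−mL=1071/6050 → turn +1·90°
n=6: pose=(-9,0,S); sL=90/349, sR=90/509; mL=-30105/177641, mR=45/349; mL+mR=-7200/177641 → advance -1; mR−mL=53010/177641 → turn +1·90°

0 18/73 90/229 -837/16717 9/73 -6 -3 N
1 45/218 45/202 -4185/44036 45/436 -6 -2 W
2 18/61 90/449 -5337/27389 9/61 -7 -2 S
3 45/113 9/25 -1233/5650 45/226 -7 -1 E
4 10/49 90/289 -685/14161 5/49 -8 -1 N
5 9/50 45/242 -1053/12100 9/100 -8 0 W
6 90/349 90/509 -30105/177641 45/349 -9 0 S
final -9 1 E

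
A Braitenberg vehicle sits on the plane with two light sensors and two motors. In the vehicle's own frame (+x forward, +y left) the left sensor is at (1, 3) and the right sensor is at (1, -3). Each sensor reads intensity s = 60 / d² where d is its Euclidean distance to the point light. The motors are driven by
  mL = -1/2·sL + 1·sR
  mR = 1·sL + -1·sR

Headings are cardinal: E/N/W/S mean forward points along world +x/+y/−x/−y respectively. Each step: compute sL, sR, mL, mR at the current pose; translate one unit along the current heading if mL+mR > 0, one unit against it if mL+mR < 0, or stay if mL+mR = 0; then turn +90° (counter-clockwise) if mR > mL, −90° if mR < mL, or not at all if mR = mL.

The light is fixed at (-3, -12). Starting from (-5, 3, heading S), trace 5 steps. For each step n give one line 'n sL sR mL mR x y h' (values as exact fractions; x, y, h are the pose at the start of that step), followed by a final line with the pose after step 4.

0 60/197 60/221 5190/43537 1440/43537 -5 3 S
1 6/13 30/149 -57/1937 504/1937 -5 2 W
2 60/169 12/41 798/6929 432/6929 -6 2 S
3 15/29 15/68 -75/1972 585/1972 -6 1 W
4 12/29 60/193 582/5597 576/5597 -7 1 S
final -7 0 W

n=0: pose=(-5,3,S); sL=60/197, sR=60/221; mL=5190/43537, mR=1440/43537; mL+mR=30/197 → advance +1; mR−mL=-3750/43537 → turn -1·90°
n=1: pose=(-5,2,W); sL=6/13, sR=30/149; mL=-57/1937, mR=504/1937; mL+mR=3/13 → advance +1; mR−mL=561/1937 → turn +1·90°
n=2: pose=(-6,2,S); sL=60/169, sR=12/41; mL=798/6929, mR=432/6929; mL+mR=30/169 → advance +1; mR−mL=-366/6929 → turn -1·90°
n=3: pose=(-6,1,W); sL=15/29, sR=15/68; mL=-75/1972, mR=585/1972; mL+mR=15/58 → advance +1; mR−mL=165/493 → turn +1·90°
n=4: pose=(-7,1,S); sL=12/29, sR=60/193; mL=582/5597, mR=576/5597; mL+mR=6/29 → advance +1; mR−mL=-6/5597 → turn -1·90°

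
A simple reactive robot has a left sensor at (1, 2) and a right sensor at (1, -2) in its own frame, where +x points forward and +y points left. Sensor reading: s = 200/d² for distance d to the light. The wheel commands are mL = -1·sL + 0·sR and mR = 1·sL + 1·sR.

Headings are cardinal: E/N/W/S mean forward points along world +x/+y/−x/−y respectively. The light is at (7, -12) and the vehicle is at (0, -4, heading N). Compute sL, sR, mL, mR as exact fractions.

100/81 100/53 -100/81 13400/4293

left sensor world pos  = (-2, -3); dL² = 162
right sensor world pos = (2, -3); dR² = 106
sL = 200/162 = 100/81
sR = 200/106 = 100/53
mL = -1·sL + 0·sR = -100/81
mR = 1·sL + 1·sR = 13400/4293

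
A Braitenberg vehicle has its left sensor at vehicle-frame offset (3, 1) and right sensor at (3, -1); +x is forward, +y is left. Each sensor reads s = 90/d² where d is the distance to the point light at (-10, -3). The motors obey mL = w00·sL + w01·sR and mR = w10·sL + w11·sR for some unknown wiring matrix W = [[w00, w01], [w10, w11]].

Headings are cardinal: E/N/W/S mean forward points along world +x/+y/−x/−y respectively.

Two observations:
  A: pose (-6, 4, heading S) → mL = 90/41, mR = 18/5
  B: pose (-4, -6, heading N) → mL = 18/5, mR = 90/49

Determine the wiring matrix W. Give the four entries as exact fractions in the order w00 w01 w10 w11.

1 0 0 1

obs A: pose=(-6,4,S) → sL=90/41, sR=18/5, mL=90/41, mR=18/5
obs B: pose=(-4,-6,N) → sL=18/5, sR=90/49, mL=18/5, mR=90/49
sensor matrix S = [[90/41, 18/5], [18/5, 90/49]]; det S = -448416/50225
solve [mL_A; mL_B] = S·[w00; w01] and [mR_A; mR_B] = S·[w10; w11]:
  w00 = 1, w01 = 0, w10 = 0, w11 = 1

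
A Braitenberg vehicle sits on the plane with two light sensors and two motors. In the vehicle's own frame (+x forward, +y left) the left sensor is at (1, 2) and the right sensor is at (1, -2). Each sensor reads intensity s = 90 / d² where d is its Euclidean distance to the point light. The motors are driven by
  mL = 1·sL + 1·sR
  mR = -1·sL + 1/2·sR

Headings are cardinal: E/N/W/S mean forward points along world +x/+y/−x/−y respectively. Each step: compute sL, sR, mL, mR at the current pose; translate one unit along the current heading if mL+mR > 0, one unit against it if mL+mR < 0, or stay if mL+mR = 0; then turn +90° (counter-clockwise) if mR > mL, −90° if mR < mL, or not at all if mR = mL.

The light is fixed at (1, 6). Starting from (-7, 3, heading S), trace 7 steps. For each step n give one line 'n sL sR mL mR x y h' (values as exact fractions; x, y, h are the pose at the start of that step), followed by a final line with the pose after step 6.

n=0: pose=(-7,3,S); sL=45/26, sR=45/58; mL=945/377, mR=-2025/1508; mL+mR=135/116 → advance +1; mR−mL=-5805/1508 → turn -1·90°
n=1: pose=(-7,2,W); sL=10/13, sR=18/17; mL=404/221, mR=-53/221; mL+mR=27/17 → advance +1; mR−mL=-457/221 → turn -1·90°
n=2: pose=(-8,2,N); sL=9/13, sR=45/29; mL=846/377, mR=63/754; mL+mR=135/58 → advance +1; mR−mL=-1629/754 → turn -1·90°
n=3: pose=(-8,3,E); sL=18/13, sR=90/89; mL=2772/1157, mR=-1017/1157; mL+mR=135/89 → advance +1; mR−mL=-3789/1157 → turn -1·90°
n=4: pose=(-7,3,S); sL=45/26, sR=45/58; mL=945/377, mR=-2025/1508; mL+mR=135/116 → advance +1; mR−mL=-5805/1508 → turn -1·90°
n=5: pose=(-7,2,W); sL=10/13, sR=18/17; mL=404/221, mR=-53/221; mL+mR=27/17 → advance +1; mR−mL=-457/221 → turn -1·90°
n=6: pose=(-8,2,N); sL=9/13, sR=45/29; mL=846/377, mR=63/754; mL+mR=135/58 → advance +1; mR−mL=-1629/754 → turn -1·90°

0 45/26 45/58 945/377 -2025/1508 -7 3 S
1 10/13 18/17 404/221 -53/221 -7 2 W
2 9/13 45/29 846/377 63/754 -8 2 N
3 18/13 90/89 2772/1157 -1017/1157 -8 3 E
4 45/26 45/58 945/377 -2025/1508 -7 3 S
5 10/13 18/17 404/221 -53/221 -7 2 W
6 9/13 45/29 846/377 63/754 -8 2 N
final -8 3 E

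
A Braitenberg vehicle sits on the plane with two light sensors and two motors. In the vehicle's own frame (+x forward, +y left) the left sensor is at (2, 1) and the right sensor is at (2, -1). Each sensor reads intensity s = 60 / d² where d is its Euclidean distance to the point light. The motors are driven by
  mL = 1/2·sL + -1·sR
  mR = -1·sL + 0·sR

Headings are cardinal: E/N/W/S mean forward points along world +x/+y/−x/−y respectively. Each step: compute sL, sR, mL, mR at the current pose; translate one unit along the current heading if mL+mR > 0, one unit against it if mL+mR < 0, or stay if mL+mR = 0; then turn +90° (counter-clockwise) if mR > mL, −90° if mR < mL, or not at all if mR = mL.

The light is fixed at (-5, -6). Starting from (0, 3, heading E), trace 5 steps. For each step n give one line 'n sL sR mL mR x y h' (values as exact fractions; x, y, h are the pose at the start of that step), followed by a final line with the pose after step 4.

n=0: pose=(0,3,E); sL=60/149, sR=60/113; mL=-5550/16837, mR=-60/149; mL+mR=-12330/16837 → advance -1; mR−mL=-1230/16837 → turn -1·90°
n=1: pose=(-1,3,S); sL=30/37, sR=30/29; mL=-675/1073, mR=-30/37; mL+mR=-1545/1073 → advance -1; mR−mL=-195/1073 → turn -1·90°
n=2: pose=(-1,4,W); sL=12/17, sR=12/25; mL=-54/425, mR=-12/17; mL+mR=-354/425 → advance -1; mR−mL=-246/425 → turn -1·90°
n=3: pose=(0,4,N); sL=3/8, sR=1/3; mL=-7/48, mR=-3/8; mL+mR=-25/48 → advance -1; mR−mL=-11/48 → turn -1·90°
n=4: pose=(0,3,E); sL=60/149, sR=60/113; mL=-5550/16837, mR=-60/149; mL+mR=-12330/16837 → advance -1; mR−mL=-1230/16837 → turn -1·90°

0 60/149 60/113 -5550/16837 -60/149 0 3 E
1 30/37 30/29 -675/1073 -30/37 -1 3 S
2 12/17 12/25 -54/425 -12/17 -1 4 W
3 3/8 1/3 -7/48 -3/8 0 4 N
4 60/149 60/113 -5550/16837 -60/149 0 3 E
final -1 3 S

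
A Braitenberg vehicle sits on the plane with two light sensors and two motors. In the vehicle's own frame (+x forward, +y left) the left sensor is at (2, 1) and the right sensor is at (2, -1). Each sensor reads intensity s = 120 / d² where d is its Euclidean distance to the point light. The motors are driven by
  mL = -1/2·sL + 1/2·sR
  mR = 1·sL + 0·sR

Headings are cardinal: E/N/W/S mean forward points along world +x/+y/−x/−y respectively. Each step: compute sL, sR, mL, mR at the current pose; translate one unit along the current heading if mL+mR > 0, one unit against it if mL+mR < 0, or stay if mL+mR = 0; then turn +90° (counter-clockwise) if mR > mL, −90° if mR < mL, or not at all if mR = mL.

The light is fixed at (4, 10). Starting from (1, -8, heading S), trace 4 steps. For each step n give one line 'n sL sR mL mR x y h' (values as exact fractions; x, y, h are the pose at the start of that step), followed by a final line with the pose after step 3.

0 30/101 15/52 -45/10504 30/101 1 -8 S
1 24/65 120/401 -912/26065 24/65 1 -9 E
2 60/149 12/29 24/4321 60/149 2 -9 N
3 120/377 24/61 864/22997 120/377 2 -8 W
final 1 -8 S

n=0: pose=(1,-8,S); sL=30/101, sR=15/52; mL=-45/10504, mR=30/101; mL+mR=3075/10504 → advance +1; mR−mL=3165/10504 → turn +1·90°
n=1: pose=(1,-9,E); sL=24/65, sR=120/401; mL=-912/26065, mR=24/65; mL+mR=8712/26065 → advance +1; mR−mL=10536/26065 → turn +1·90°
n=2: pose=(2,-9,N); sL=60/149, sR=12/29; mL=24/4321, mR=60/149; mL+mR=1764/4321 → advance +1; mR−mL=1716/4321 → turn +1·90°
n=3: pose=(2,-8,W); sL=120/377, sR=24/61; mL=864/22997, mR=120/377; mL+mR=8184/22997 → advance +1; mR−mL=6456/22997 → turn +1·90°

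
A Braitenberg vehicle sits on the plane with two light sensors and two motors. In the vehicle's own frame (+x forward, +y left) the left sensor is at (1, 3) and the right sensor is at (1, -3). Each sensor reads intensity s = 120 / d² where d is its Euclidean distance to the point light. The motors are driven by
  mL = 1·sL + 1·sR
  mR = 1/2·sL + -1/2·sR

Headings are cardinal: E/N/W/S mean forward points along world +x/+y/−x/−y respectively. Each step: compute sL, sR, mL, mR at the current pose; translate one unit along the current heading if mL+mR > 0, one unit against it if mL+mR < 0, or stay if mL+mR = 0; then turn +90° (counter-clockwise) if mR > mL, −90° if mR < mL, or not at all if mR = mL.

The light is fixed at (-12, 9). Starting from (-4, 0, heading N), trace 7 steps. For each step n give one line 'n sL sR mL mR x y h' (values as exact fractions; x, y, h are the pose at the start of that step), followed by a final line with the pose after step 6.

0 120/89 24/37 6576/3293 1152/3293 -4 0 N
1 60/53 60/101 9240/5353 1440/5353 -4 1 E
2 8/15 40/39 304/195 -16/65 -3 1 S
3 15/26 6/5 231/130 -81/260 -3 0 W
4 120/89 24/37 6576/3293 1152/3293 -4 0 N
5 60/53 60/101 9240/5353 1440/5353 -4 1 E
6 8/15 40/39 304/195 -16/65 -3 1 S
final -3 0 W

n=0: pose=(-4,0,N); sL=120/89, sR=24/37; mL=6576/3293, mR=1152/3293; mL+mR=7728/3293 → advance +1; mR−mL=-5424/3293 → turn -1·90°
n=1: pose=(-4,1,E); sL=60/53, sR=60/101; mL=9240/5353, mR=1440/5353; mL+mR=10680/5353 → advance +1; mR−mL=-7800/5353 → turn -1·90°
n=2: pose=(-3,1,S); sL=8/15, sR=40/39; mL=304/195, mR=-16/65; mL+mR=256/195 → advance +1; mR−mL=-352/195 → turn -1·90°
n=3: pose=(-3,0,W); sL=15/26, sR=6/5; mL=231/130, mR=-81/260; mL+mR=381/260 → advance +1; mR−mL=-543/260 → turn -1·90°
n=4: pose=(-4,0,N); sL=120/89, sR=24/37; mL=6576/3293, mR=1152/3293; mL+mR=7728/3293 → advance +1; mR−mL=-5424/3293 → turn -1·90°
n=5: pose=(-4,1,E); sL=60/53, sR=60/101; mL=9240/5353, mR=1440/5353; mL+mR=10680/5353 → advance +1; mR−mL=-7800/5353 → turn -1·90°
n=6: pose=(-3,1,S); sL=8/15, sR=40/39; mL=304/195, mR=-16/65; mL+mR=256/195 → advance +1; mR−mL=-352/195 → turn -1·90°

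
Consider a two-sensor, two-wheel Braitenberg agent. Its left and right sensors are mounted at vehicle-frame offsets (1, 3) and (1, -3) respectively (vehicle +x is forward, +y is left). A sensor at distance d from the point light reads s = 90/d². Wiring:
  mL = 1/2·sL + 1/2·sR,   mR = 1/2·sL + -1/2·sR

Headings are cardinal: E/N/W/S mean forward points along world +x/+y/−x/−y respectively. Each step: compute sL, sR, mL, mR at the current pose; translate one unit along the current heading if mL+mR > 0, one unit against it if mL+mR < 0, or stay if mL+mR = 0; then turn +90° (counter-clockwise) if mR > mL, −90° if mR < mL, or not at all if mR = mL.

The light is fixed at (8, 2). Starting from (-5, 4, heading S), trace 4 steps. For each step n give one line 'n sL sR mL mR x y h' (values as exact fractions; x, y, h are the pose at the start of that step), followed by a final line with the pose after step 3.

n=0: pose=(-5,4,S); sL=90/101, sR=90/257; mL=16110/25957, mR=7020/25957; mL+mR=90/101 → advance +1; mR−mL=-90/257 → turn -1·90°
n=1: pose=(-5,3,W); sL=9/20, sR=45/106; mL=927/2120, mR=27/2120; mL+mR=9/20 → advance +1; mR−mL=-45/106 → turn -1·90°
n=2: pose=(-6,3,N); sL=90/293, sR=18/25; mL=3762/7325, mR=-1512/7325; mL+mR=90/293 → advance +1; mR−mL=-18/25 → turn -1·90°
n=3: pose=(-6,4,E); sL=45/97, sR=9/17; mL=819/1649, mR=-54/1649; mL+mR=45/97 → advance +1; mR−mL=-9/17 → turn -1·90°

0 90/101 90/257 16110/25957 7020/25957 -5 4 S
1 9/20 45/106 927/2120 27/2120 -5 3 W
2 90/293 18/25 3762/7325 -1512/7325 -6 3 N
3 45/97 9/17 819/1649 -54/1649 -6 4 E
final -5 4 S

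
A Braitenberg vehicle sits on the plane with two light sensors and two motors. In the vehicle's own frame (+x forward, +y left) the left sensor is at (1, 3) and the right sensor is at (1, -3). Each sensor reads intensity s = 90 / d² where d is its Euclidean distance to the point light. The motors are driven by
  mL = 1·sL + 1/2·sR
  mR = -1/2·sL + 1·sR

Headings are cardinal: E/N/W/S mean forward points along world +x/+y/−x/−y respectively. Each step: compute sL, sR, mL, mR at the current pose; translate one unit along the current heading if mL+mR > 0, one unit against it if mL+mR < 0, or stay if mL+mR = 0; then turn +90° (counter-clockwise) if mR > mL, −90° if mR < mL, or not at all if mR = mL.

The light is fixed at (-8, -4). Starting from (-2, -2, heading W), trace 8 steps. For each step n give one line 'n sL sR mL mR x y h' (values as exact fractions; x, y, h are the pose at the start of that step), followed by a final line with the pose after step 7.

n=0: pose=(-2,-2,W); sL=45/13, sR=9/5; mL=567/130, mR=9/130; mL+mR=288/65 → advance +1; mR−mL=-279/65 → turn -1·90°
n=1: pose=(-3,-2,N); sL=90/13, sR=90/73; mL=7155/949, mR=-2115/949; mL+mR=5040/949 → advance +1; mR−mL=-9270/949 → turn -1·90°
n=2: pose=(-3,-1,E); sL=5/4, sR=5/2; mL=5/2, mR=15/8; mL+mR=35/8 → advance +1; mR−mL=-5/8 → turn -1·90°
n=3: pose=(-2,-1,S); sL=18/17, sR=90/13; mL=999/221, mR=1413/221; mL+mR=2412/221 → advance +1; mR−mL=414/221 → turn +1·90°
n=4: pose=(-2,-2,E); sL=45/37, sR=9/5; mL=783/370, mR=441/370; mL+mR=612/185 → advance +1; mR−mL=-171/185 → turn -1·90°
n=5: pose=(-1,-2,S); sL=90/101, sR=90/17; mL=6075/1717, mR=8325/1717; mL+mR=14400/1717 → advance +1; mR−mL=2250/1717 → turn +1·90°
n=6: pose=(-1,-3,E); sL=9/8, sR=45/34; mL=243/136, mR=207/272; mL+mR=693/272 → advance +1; mR−mL=-279/272 → turn -1·90°
n=7: pose=(0,-3,S); sL=90/121, sR=18/5; mL=1539/605, mR=1953/605; mL+mR=3492/605 → advance +1; mR−mL=414/605 → turn +1·90°

0 45/13 9/5 567/130 9/130 -2 -2 W
1 90/13 90/73 7155/949 -2115/949 -3 -2 N
2 5/4 5/2 5/2 15/8 -3 -1 E
3 18/17 90/13 999/221 1413/221 -2 -1 S
4 45/37 9/5 783/370 441/370 -2 -2 E
5 90/101 90/17 6075/1717 8325/1717 -1 -2 S
6 9/8 45/34 243/136 207/272 -1 -3 E
7 90/121 18/5 1539/605 1953/605 0 -3 S
final 0 -4 E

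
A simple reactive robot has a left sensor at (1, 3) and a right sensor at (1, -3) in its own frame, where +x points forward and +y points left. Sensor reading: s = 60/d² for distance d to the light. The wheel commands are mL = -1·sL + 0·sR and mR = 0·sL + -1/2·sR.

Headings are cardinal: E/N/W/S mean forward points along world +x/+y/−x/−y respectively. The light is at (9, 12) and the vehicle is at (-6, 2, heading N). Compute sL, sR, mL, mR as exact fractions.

4/27 4/15 -4/27 -2/15

left sensor world pos  = (-9, 3); dL² = 405
right sensor world pos = (-3, 3); dR² = 225
sL = 60/405 = 4/27
sR = 60/225 = 4/15
mL = -1·sL + 0·sR = -4/27
mR = 0·sL + -1/2·sR = -2/15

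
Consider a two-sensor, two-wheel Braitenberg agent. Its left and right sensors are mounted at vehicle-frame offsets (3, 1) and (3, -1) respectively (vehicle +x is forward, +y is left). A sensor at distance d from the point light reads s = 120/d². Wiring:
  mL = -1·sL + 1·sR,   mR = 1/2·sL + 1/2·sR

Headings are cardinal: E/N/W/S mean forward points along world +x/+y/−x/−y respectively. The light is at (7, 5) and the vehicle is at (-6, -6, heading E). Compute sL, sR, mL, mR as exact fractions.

3/5 30/61 -33/305 333/610

left sensor world pos  = (-3, -5); dL² = 200
right sensor world pos = (-3, -7); dR² = 244
sL = 120/200 = 3/5
sR = 120/244 = 30/61
mL = -1·sL + 1·sR = -33/305
mR = 1/2·sL + 1/2·sR = 333/610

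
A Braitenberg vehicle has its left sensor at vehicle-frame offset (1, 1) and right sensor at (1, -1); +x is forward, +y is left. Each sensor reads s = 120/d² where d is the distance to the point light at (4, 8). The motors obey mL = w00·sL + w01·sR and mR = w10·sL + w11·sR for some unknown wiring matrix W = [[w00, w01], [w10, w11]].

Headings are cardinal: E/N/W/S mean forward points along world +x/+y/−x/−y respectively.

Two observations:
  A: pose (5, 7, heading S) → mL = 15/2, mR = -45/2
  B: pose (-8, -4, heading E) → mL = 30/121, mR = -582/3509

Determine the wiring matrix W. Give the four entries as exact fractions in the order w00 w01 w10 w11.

1/2 0 1/2 -1

obs A: pose=(5,7,S) → sL=15, sR=30, mL=15/2, mR=-45/2
obs B: pose=(-8,-4,E) → sL=60/121, sR=12/29, mL=30/121, mR=-582/3509
sensor matrix S = [[15, 30], [60/121, 12/29]]; det S = -30420/3509
solve [mL_A; mL_B] = S·[w00; w01] and [mR_A; mR_B] = S·[w10; w11]:
  w00 = 1/2, w01 = 0, w10 = 1/2, w11 = -1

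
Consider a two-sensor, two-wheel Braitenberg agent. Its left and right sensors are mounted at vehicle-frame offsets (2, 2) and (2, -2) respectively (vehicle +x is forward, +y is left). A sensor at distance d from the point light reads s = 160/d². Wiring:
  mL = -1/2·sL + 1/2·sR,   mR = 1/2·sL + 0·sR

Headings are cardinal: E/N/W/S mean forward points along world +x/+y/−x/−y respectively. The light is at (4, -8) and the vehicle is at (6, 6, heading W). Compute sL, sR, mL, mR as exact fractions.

left sensor world pos  = (4, 4); dL² = 144
right sensor world pos = (4, 8); dR² = 256
sL = 160/144 = 10/9
sR = 160/256 = 5/8
mL = -1/2·sL + 1/2·sR = -35/144
mR = 1/2·sL + 0·sR = 5/9

10/9 5/8 -35/144 5/9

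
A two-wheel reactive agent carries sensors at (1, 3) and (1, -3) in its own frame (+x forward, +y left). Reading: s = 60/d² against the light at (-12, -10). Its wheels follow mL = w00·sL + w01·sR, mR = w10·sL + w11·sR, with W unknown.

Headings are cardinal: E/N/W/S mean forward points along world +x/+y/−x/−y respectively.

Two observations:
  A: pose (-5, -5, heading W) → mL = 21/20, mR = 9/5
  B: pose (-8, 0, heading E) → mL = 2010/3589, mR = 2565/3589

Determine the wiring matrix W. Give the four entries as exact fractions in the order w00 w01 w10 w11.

obs A: pose=(-5,-5,W) → sL=3/2, sR=3/5, mL=21/20, mR=9/5
obs B: pose=(-8,0,E) → sL=30/97, sR=30/37, mL=2010/3589, mR=2565/3589
sensor matrix S = [[3/2, 3/5], [30/97, 30/37]]; det S = 3699/3589
solve [mL_A; mL_B] = S·[w00; w01] and [mR_A; mR_B] = S·[w10; w11]:
  w00 = 1/2, w01 = 1/2, w10 = 1, w11 = 1/2

1/2 1/2 1 1/2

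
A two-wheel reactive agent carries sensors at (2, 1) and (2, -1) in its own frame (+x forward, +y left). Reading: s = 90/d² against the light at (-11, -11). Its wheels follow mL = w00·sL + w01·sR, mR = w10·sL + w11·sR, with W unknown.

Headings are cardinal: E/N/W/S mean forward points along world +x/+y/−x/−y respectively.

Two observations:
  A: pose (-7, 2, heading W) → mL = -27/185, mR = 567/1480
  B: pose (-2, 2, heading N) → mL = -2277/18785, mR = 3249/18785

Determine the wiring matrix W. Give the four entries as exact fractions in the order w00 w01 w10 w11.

1/2 -1 1 -1/2

obs A: pose=(-7,2,W) → sL=45/74, sR=9/20, mL=-27/185, mR=567/1480
obs B: pose=(-2,2,N) → sL=90/289, sR=18/65, mL=-2277/18785, mR=3249/18785
sensor matrix S = [[45/74, 9/20], [90/289, 18/65]]; det S = 7857/278018
solve [mL_A; mL_B] = S·[w00; w01] and [mR_A; mR_B] = S·[w10; w11]:
  w00 = 1/2, w01 = -1, w10 = 1, w11 = -1/2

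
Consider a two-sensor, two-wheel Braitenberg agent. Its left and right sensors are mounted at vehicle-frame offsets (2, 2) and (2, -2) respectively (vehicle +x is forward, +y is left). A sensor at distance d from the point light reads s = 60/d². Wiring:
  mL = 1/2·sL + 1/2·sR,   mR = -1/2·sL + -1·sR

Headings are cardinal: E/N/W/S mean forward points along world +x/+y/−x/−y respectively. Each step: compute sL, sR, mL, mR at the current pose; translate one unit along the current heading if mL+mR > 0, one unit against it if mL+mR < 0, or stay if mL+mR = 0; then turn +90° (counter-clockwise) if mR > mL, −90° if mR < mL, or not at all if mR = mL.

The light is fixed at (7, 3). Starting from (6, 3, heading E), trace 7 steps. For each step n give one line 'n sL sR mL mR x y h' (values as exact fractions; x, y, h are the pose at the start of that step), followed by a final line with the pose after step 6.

0 12 12 12 -18 6 3 E
1 15 3 9 -21/2 5 3 S
2 60/17 12/5 252/85 -354/85 5 4 W
3 10/3 6 14/3 -23/3 6 4 N
4 12 12 12 -18 6 3 E
5 15 3 9 -21/2 5 3 S
6 60/17 12/5 252/85 -354/85 5 4 W
final 6 4 N

n=0: pose=(6,3,E); sL=12, sR=12; mL=12, mR=-18; mL+mR=-6 → advance -1; mR−mL=-30 → turn -1·90°
n=1: pose=(5,3,S); sL=15, sR=3; mL=9, mR=-21/2; mL+mR=-3/2 → advance -1; mR−mL=-39/2 → turn -1·90°
n=2: pose=(5,4,W); sL=60/17, sR=12/5; mL=252/85, mR=-354/85; mL+mR=-6/5 → advance -1; mR−mL=-606/85 → turn -1·90°
n=3: pose=(6,4,N); sL=10/3, sR=6; mL=14/3, mR=-23/3; mL+mR=-3 → advance -1; mR−mL=-37/3 → turn -1·90°
n=4: pose=(6,3,E); sL=12, sR=12; mL=12, mR=-18; mL+mR=-6 → advance -1; mR−mL=-30 → turn -1·90°
n=5: pose=(5,3,S); sL=15, sR=3; mL=9, mR=-21/2; mL+mR=-3/2 → advance -1; mR−mL=-39/2 → turn -1·90°
n=6: pose=(5,4,W); sL=60/17, sR=12/5; mL=252/85, mR=-354/85; mL+mR=-6/5 → advance -1; mR−mL=-606/85 → turn -1·90°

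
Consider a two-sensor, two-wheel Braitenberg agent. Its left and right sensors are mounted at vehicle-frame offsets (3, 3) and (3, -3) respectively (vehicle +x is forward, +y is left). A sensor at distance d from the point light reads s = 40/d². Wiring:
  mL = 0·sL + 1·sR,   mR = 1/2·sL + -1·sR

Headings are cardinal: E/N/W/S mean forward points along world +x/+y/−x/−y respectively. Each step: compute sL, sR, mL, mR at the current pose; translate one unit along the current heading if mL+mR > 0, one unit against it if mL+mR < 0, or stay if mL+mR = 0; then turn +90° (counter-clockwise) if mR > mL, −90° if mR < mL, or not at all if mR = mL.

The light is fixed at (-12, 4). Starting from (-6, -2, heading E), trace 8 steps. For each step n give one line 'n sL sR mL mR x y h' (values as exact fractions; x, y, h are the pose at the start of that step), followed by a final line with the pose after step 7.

n=0: pose=(-6,-2,E); sL=4/9, sR=20/81; mL=20/81, mR=-2/81; mL+mR=2/9 → advance +1; mR−mL=-22/81 → turn -1·90°
n=1: pose=(-5,-2,S); sL=40/181, sR=40/97; mL=40/97, mR=-5300/17557; mL+mR=20/181 → advance +1; mR−mL=-12540/17557 → turn -1·90°
n=2: pose=(-5,-3,W); sL=10/29, sR=5/4; mL=5/4, mR=-125/116; mL+mR=5/29 → advance +1; mR−mL=-135/58 → turn -1·90°
n=3: pose=(-6,-3,N); sL=8/5, sR=40/97; mL=40/97, mR=188/485; mL+mR=4/5 → advance +1; mR−mL=-12/485 → turn -1·90°
n=4: pose=(-6,-2,E); sL=4/9, sR=20/81; mL=20/81, mR=-2/81; mL+mR=2/9 → advance +1; mR−mL=-22/81 → turn -1·90°
n=5: pose=(-5,-2,S); sL=40/181, sR=40/97; mL=40/97, mR=-5300/17557; mL+mR=20/181 → advance +1; mR−mL=-12540/17557 → turn -1·90°
n=6: pose=(-5,-3,W); sL=10/29, sR=5/4; mL=5/4, mR=-125/116; mL+mR=5/29 → advance +1; mR−mL=-135/58 → turn -1·90°
n=7: pose=(-6,-3,N); sL=8/5, sR=40/97; mL=40/97, mR=188/485; mL+mR=4/5 → advance +1; mR−mL=-12/485 → turn -1·90°

0 4/9 20/81 20/81 -2/81 -6 -2 E
1 40/181 40/97 40/97 -5300/17557 -5 -2 S
2 10/29 5/4 5/4 -125/116 -5 -3 W
3 8/5 40/97 40/97 188/485 -6 -3 N
4 4/9 20/81 20/81 -2/81 -6 -2 E
5 40/181 40/97 40/97 -5300/17557 -5 -2 S
6 10/29 5/4 5/4 -125/116 -5 -3 W
7 8/5 40/97 40/97 188/485 -6 -3 N
final -6 -2 E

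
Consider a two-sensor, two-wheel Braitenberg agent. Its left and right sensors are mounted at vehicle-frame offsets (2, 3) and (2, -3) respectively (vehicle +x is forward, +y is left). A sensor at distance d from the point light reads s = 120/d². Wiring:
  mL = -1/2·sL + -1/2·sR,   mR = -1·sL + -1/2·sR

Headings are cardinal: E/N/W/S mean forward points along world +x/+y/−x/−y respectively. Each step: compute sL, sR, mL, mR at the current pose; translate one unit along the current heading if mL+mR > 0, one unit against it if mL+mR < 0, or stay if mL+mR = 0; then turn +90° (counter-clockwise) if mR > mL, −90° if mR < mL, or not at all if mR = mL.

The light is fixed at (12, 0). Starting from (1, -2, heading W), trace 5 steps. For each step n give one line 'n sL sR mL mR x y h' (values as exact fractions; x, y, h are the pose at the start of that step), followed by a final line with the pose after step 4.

0 60/97 12/17 -1092/1649 -1602/1649 1 -2 W
1 120/169 120/49 -13080/8281 -16020/8281 2 -2 N
2 15/8 6/5 -123/80 -99/40 2 -3 E
3 120/89 120/221 -18600/19669 -31860/19669 1 -3 S
4 60/97 12/17 -1092/1649 -1602/1649 1 -2 W
final 2 -2 N

n=0: pose=(1,-2,W); sL=60/97, sR=12/17; mL=-1092/1649, mR=-1602/1649; mL+mR=-2694/1649 → advance -1; mR−mL=-30/97 → turn -1·90°
n=1: pose=(2,-2,N); sL=120/169, sR=120/49; mL=-13080/8281, mR=-16020/8281; mL+mR=-29100/8281 → advance -1; mR−mL=-60/169 → turn -1·90°
n=2: pose=(2,-3,E); sL=15/8, sR=6/5; mL=-123/80, mR=-99/40; mL+mR=-321/80 → advance -1; mR−mL=-15/16 → turn -1·90°
n=3: pose=(1,-3,S); sL=120/89, sR=120/221; mL=-18600/19669, mR=-31860/19669; mL+mR=-50460/19669 → advance -1; mR−mL=-60/89 → turn -1·90°
n=4: pose=(1,-2,W); sL=60/97, sR=12/17; mL=-1092/1649, mR=-1602/1649; mL+mR=-2694/1649 → advance -1; mR−mL=-30/97 → turn -1·90°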